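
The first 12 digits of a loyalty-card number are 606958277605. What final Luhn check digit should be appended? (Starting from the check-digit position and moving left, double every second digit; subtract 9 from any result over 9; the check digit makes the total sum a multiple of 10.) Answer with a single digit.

Partial digits right→left: 5 0 6 7 7 2 8 5 9 6 0 6
Double every second digit counting from the check-digit position (so the 1st, 3rd, 5th, ... of the partial from the right).
  doubled (with −9 where >9): 1 3 5 7 9 0 → sum 25
  kept as-is: 0 7 2 5 6 6 → sum 26
Total = 25 + 26 = 51.
Check digit = (10 − (51 mod 10)) mod 10 = 9.

9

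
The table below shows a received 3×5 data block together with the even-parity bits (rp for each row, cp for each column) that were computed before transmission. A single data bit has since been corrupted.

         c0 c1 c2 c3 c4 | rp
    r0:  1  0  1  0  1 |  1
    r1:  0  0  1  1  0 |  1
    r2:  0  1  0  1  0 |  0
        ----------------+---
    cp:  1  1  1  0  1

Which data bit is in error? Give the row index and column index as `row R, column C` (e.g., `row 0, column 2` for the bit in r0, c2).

Recompute each row's even parity and compare to rp:
  r0: data parity 1, sent rp 1 → ok
  r1: data parity 0, sent rp 1 → mismatch
  r2: data parity 0, sent rp 0 → ok
Recompute each column's even parity and compare to cp:
  c0: data parity 1, sent cp 1 → ok
  c1: data parity 1, sent cp 1 → ok
  c2: data parity 0, sent cp 1 → mismatch
  c3: data parity 0, sent cp 0 → ok
  c4: data parity 1, sent cp 1 → ok
Exactly one row (r1) and one column (c2) fail → the flipped bit is at their intersection.

row 1, column 2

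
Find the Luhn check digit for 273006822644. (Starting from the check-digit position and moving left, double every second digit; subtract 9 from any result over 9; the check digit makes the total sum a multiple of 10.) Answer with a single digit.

Partial digits right→left: 4 4 6 2 2 8 6 0 0 3 7 2
Double every second digit counting from the check-digit position (so the 1st, 3rd, 5th, ... of the partial from the right).
  doubled (with −9 where >9): 8 3 4 3 0 5 → sum 23
  kept as-is: 4 2 8 0 3 2 → sum 19
Total = 23 + 19 = 42.
Check digit = (10 − (42 mod 10)) mod 10 = 8.

8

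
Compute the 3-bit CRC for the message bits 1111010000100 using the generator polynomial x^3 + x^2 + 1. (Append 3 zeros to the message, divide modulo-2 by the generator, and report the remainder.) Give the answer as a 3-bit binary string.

Append 3 zeros: 1111010000100000. Divide by 1101 (XOR where the leading bit is 1):
  pos 0: 1111 XOR 1101 = 0010
  pos 2: 1001 XOR 1101 = 0100
  pos 3: 1000 XOR 1101 = 0101
  pos 4: 1010 XOR 1101 = 0111
  pos 5: 1110 XOR 1101 = 0011
  pos 7: 1101 XOR 1101 = 0000
Remainder (last 3 bits) = 000. This is the CRC / FCS.

000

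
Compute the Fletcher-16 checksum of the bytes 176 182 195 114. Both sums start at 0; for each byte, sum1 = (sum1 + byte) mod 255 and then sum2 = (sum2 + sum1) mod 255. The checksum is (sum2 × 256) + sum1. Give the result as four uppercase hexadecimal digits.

E09D

Running sums (mod 255):
  after byte 0 (176): sum1=176, sum2=176
  after byte 1 (182): sum1=103, sum2=24
  after byte 2 (195): sum1=43, sum2=67
  after byte 3 (114): sum1=157, sum2=224
Checksum = sum2·256 + sum1 = 224·256 + 157 = 57501 = 0xE09D.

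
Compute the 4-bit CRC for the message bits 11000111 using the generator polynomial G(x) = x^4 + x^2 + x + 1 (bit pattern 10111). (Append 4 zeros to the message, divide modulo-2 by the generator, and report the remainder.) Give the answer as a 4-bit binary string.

1101

Append 4 zeros: 110001110000. Divide by 10111 (XOR where the leading bit is 1):
  pos 0: 11000 XOR 10111 = 01111
  pos 1: 11111 XOR 10111 = 01000
  pos 2: 10001 XOR 10111 = 00110
  pos 4: 11010 XOR 10111 = 01101
  pos 5: 11010 XOR 10111 = 01101
  pos 6: 11010 XOR 10111 = 01101
  pos 7: 11010 XOR 10111 = 01101
Remainder (last 4 bits) = 1101. This is the CRC / FCS.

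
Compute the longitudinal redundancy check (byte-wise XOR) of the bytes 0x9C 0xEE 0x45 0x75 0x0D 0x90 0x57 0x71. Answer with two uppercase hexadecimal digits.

XOR the bytes together:
  start with 0x9C
  0x9C ⊕ 0xEE = 0x72
  0x72 ⊕ 0x45 = 0x37
  0x37 ⊕ 0x75 = 0x42
  0x42 ⊕ 0x0D = 0x4F
  0x4F ⊕ 0x90 = 0xDF
  0xDF ⊕ 0x57 = 0x88
  0x88 ⊕ 0x71 = 0xF9

F9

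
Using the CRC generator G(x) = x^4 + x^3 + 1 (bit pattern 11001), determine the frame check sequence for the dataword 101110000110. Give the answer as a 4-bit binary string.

Append 4 zeros: 1011100001100000. Divide by 11001 (XOR where the leading bit is 1):
  pos 0: 10111 XOR 11001 = 01110
  pos 1: 11100 XOR 11001 = 00101
  pos 3: 10100 XOR 11001 = 01101
  pos 4: 11010 XOR 11001 = 00011
  pos 7: 11110 XOR 11001 = 00111
  pos 9: 11100 XOR 11001 = 00101
  pos 11: 10100 XOR 11001 = 01101
Remainder (last 4 bits) = 1101. This is the CRC / FCS.

1101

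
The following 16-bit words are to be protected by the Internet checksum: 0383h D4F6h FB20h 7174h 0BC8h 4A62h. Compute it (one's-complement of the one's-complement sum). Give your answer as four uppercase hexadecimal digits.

64C6

One's-complement addition (fold any carry out of bit 15 back into bit 0):
  0x0383 + 0xD4F6 = 0x0D879
  0xD879 + 0xFB20 = 0x1D399 → wrap carry → 0xD39A
  0xD39A + 0x7174 = 0x1450E → wrap carry → 0x450F
  0x450F + 0x0BC8 = 0x050D7
  0x50D7 + 0x4A62 = 0x09B39
One's-complement sum = 0x9B39.
Checksum = ~0x9B39 & 0xFFFF = 0x64C6.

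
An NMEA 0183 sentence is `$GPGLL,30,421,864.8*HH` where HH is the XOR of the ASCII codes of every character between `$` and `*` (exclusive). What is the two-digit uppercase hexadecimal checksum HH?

64

XOR the ASCII codes of the payload characters:
  'G' = 0x47 → acc = 0x47
  'P' = 0x50 → acc = 0x17
  'G' = 0x47 → acc = 0x50
  'L' = 0x4C → acc = 0x1C
  'L' = 0x4C → acc = 0x50
  ',' = 0x2C → acc = 0x7C
  '3' = 0x33 → acc = 0x4F
  '0' = 0x30 → acc = 0x7F
  ',' = 0x2C → acc = 0x53
  '4' = 0x34 → acc = 0x67
  '2' = 0x32 → acc = 0x55
  '1' = 0x31 → acc = 0x64
  ',' = 0x2C → acc = 0x48
  '8' = 0x38 → acc = 0x70
  '6' = 0x36 → acc = 0x46
  '4' = 0x34 → acc = 0x72
  '.' = 0x2E → acc = 0x5C
  '8' = 0x38 → acc = 0x64
Checksum = 0x64.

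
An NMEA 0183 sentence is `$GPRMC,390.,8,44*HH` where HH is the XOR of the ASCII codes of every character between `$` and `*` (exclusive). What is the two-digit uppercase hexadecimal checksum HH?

XOR the ASCII codes of the payload characters:
  'G' = 0x47 → acc = 0x47
  'P' = 0x50 → acc = 0x17
  'R' = 0x52 → acc = 0x45
  'M' = 0x4D → acc = 0x08
  'C' = 0x43 → acc = 0x4B
  ',' = 0x2C → acc = 0x67
  '3' = 0x33 → acc = 0x54
  '9' = 0x39 → acc = 0x6D
  '0' = 0x30 → acc = 0x5D
  '.' = 0x2E → acc = 0x73
  ',' = 0x2C → acc = 0x5F
  '8' = 0x38 → acc = 0x67
  ',' = 0x2C → acc = 0x4B
  '4' = 0x34 → acc = 0x7F
  '4' = 0x34 → acc = 0x4B
Checksum = 0x4B.

4B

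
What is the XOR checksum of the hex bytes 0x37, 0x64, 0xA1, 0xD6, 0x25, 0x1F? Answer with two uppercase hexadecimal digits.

XOR the bytes together:
  start with 0x37
  0x37 ⊕ 0x64 = 0x53
  0x53 ⊕ 0xA1 = 0xF2
  0xF2 ⊕ 0xD6 = 0x24
  0x24 ⊕ 0x25 = 0x01
  0x01 ⊕ 0x1F = 0x1E

1E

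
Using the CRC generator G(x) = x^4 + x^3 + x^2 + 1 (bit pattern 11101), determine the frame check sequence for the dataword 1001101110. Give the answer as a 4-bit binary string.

Append 4 zeros: 10011011100000. Divide by 11101 (XOR where the leading bit is 1):
  pos 0: 10011 XOR 11101 = 01110
  pos 1: 11100 XOR 11101 = 00001
  pos 5: 11110 XOR 11101 = 00011
  pos 8: 11000 XOR 11101 = 00101
Remainder (last 4 bits) = 1010. This is the CRC / FCS.

1010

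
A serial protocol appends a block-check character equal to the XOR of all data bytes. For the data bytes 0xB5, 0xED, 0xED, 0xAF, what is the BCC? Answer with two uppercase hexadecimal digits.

XOR the bytes together:
  start with 0xB5
  0xB5 ⊕ 0xED = 0x58
  0x58 ⊕ 0xED = 0xB5
  0xB5 ⊕ 0xAF = 0x1A

1A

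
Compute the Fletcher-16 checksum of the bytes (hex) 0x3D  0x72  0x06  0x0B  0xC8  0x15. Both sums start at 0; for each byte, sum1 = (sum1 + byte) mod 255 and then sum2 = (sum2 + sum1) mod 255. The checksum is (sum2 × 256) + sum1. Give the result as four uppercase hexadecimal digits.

Running sums (mod 255):
  after byte 0 (0x3D): sum1=61, sum2=61
  after byte 1 (0x72): sum1=175, sum2=236
  after byte 2 (0x06): sum1=181, sum2=162
  after byte 3 (0x0B): sum1=192, sum2=99
  after byte 4 (0xC8): sum1=137, sum2=236
  after byte 5 (0x15): sum1=158, sum2=139
Checksum = sum2·256 + sum1 = 139·256 + 158 = 35742 = 0x8B9E.

8B9E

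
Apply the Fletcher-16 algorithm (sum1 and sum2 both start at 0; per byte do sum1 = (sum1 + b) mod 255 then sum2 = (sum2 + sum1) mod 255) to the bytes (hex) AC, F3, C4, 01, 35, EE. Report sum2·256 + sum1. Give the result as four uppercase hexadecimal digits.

Running sums (mod 255):
  after byte 0 (AC): sum1=172, sum2=172
  after byte 1 (F3): sum1=160, sum2=77
  after byte 2 (C4): sum1=101, sum2=178
  after byte 3 (01): sum1=102, sum2=25
  after byte 4 (35): sum1=155, sum2=180
  after byte 5 (EE): sum1=138, sum2=63
Checksum = sum2·256 + sum1 = 63·256 + 138 = 16266 = 0x3F8A.

3F8A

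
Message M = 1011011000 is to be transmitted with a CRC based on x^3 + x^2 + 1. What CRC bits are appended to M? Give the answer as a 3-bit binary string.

Append 3 zeros: 1011011000000. Divide by 1101 (XOR where the leading bit is 1):
  pos 0: 1011 XOR 1101 = 0110
  pos 1: 1100 XOR 1101 = 0001
  pos 4: 1110 XOR 1101 = 0011
  pos 6: 1100 XOR 1101 = 0001
  pos 9: 1000 XOR 1101 = 0101
Remainder (last 3 bits) = 101. This is the CRC / FCS.

101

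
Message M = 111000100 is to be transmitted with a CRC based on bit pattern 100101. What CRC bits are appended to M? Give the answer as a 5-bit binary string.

Append 5 zeros: 11100010000000. Divide by 100101 (XOR where the leading bit is 1):
  pos 0: 111000 XOR 100101 = 011101
  pos 1: 111011 XOR 100101 = 011110
  pos 2: 111100 XOR 100101 = 011001
  pos 3: 110010 XOR 100101 = 010111
  pos 4: 101110 XOR 100101 = 001011
  pos 6: 101100 XOR 100101 = 001001
  pos 8: 100100 XOR 100101 = 000001
Remainder (last 5 bits) = 00001. This is the CRC / FCS.

00001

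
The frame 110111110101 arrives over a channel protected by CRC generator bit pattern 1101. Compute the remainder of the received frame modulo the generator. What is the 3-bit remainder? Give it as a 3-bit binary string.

Modulo-2 division of 110111110101 by 1101:
  pos 0: 1101 XOR 1101 = 0000
  pos 4: 1111 XOR 1101 = 0010
  pos 6: 1001 XOR 1101 = 0100
  pos 7: 1000 XOR 1101 = 0101
  pos 8: 1011 XOR 1101 = 0110
Remainder = 110 (nonzero — an error is detected).

110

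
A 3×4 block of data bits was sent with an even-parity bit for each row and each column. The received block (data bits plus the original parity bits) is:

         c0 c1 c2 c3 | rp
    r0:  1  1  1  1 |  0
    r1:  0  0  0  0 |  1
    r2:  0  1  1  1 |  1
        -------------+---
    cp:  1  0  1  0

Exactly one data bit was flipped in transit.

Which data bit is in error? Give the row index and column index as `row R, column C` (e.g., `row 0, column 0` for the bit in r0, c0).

row 1, column 2

Recompute each row's even parity and compare to rp:
  r0: data parity 0, sent rp 0 → ok
  r1: data parity 0, sent rp 1 → mismatch
  r2: data parity 1, sent rp 1 → ok
Recompute each column's even parity and compare to cp:
  c0: data parity 1, sent cp 1 → ok
  c1: data parity 0, sent cp 0 → ok
  c2: data parity 0, sent cp 1 → mismatch
  c3: data parity 0, sent cp 0 → ok
Exactly one row (r1) and one column (c2) fail → the flipped bit is at their intersection.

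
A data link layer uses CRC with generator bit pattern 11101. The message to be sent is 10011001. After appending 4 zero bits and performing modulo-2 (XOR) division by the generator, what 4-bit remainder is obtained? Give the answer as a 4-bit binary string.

0011

Append 4 zeros: 100110010000. Divide by 11101 (XOR where the leading bit is 1):
  pos 0: 10011 XOR 11101 = 01110
  pos 1: 11100 XOR 11101 = 00001
  pos 5: 10100 XOR 11101 = 01001
  pos 6: 10010 XOR 11101 = 01111
  pos 7: 11110 XOR 11101 = 00011
Remainder (last 4 bits) = 0011. This is the CRC / FCS.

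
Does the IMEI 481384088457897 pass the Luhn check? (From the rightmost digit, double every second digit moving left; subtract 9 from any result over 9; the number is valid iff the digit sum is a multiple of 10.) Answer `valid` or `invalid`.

invalid

From the right, keep odd positions and double even positions (subtract 9 from any doubled value over 9):
  doubled (positions 2,4,...): 9 5 8 7 8 6 7 → sum 50
  kept (positions 1,3,...): 7 8 5 8 0 8 1 4 → sum 41
Total = 91.
91 mod 10 = 1, so the number is invalid.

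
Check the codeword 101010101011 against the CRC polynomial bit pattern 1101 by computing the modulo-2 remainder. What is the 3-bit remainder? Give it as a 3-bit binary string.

Modulo-2 division of 101010101011 by 1101:
  pos 0: 1010 XOR 1101 = 0111
  pos 1: 1111 XOR 1101 = 0010
  pos 3: 1001 XOR 1101 = 0100
  pos 4: 1000 XOR 1101 = 0101
  pos 5: 1011 XOR 1101 = 0110
  pos 6: 1100 XOR 1101 = 0001
Remainder = 111 (nonzero — an error is detected).

111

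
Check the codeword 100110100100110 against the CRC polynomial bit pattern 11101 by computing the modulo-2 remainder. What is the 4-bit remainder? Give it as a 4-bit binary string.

0111

Modulo-2 division of 100110100100110 by 11101:
  pos 0: 10011 XOR 11101 = 01110
  pos 1: 11100 XOR 11101 = 00001
  pos 5: 11001 XOR 11101 = 00100
  pos 7: 10000 XOR 11101 = 01101
  pos 8: 11011 XOR 11101 = 00110
  pos 10: 11010 XOR 11101 = 00111
Remainder = 0111 (nonzero — an error is detected).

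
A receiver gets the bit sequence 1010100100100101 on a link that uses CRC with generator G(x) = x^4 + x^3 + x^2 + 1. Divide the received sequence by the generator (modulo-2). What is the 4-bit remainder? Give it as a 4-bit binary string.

0001

Modulo-2 division of 1010100100100101 by 11101:
  pos 0: 10101 XOR 11101 = 01000
  pos 1: 10000 XOR 11101 = 01101
  pos 2: 11010 XOR 11101 = 00111
  pos 4: 11110 XOR 11101 = 00011
  pos 7: 11010 XOR 11101 = 00111
  pos 9: 11101 XOR 11101 = 00000
Remainder = 0001 (nonzero — an error is detected).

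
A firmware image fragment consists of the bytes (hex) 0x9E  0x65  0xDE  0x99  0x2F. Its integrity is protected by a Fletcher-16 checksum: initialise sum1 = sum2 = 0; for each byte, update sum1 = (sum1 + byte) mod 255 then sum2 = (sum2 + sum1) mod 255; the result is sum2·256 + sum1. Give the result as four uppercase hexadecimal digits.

Running sums (mod 255):
  after byte 0 (0x9E): sum1=158, sum2=158
  after byte 1 (0x65): sum1=4, sum2=162
  after byte 2 (0xDE): sum1=226, sum2=133
  after byte 3 (0x99): sum1=124, sum2=2
  after byte 4 (0x2F): sum1=171, sum2=173
Checksum = sum2·256 + sum1 = 173·256 + 171 = 44459 = 0xADAB.

ADAB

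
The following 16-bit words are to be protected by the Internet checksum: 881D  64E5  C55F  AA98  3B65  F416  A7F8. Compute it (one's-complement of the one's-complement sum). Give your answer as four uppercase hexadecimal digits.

One's-complement addition (fold any carry out of bit 15 back into bit 0):
  0x881D + 0x64E5 = 0x0ED02
  0xED02 + 0xC55F = 0x1B261 → wrap carry → 0xB262
  0xB262 + 0xAA98 = 0x15CFA → wrap carry → 0x5CFB
  0x5CFB + 0x3B65 = 0x09860
  0x9860 + 0xF416 = 0x18C76 → wrap carry → 0x8C77
  0x8C77 + 0xA7F8 = 0x1346F → wrap carry → 0x3470
One's-complement sum = 0x3470.
Checksum = ~0x3470 & 0xFFFF = 0xCB8F.

CB8F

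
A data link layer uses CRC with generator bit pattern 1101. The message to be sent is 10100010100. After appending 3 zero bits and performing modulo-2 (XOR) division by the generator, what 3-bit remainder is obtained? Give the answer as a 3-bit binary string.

011

Append 3 zeros: 10100010100000. Divide by 1101 (XOR where the leading bit is 1):
  pos 0: 1010 XOR 1101 = 0111
  pos 1: 1110 XOR 1101 = 0011
  pos 3: 1101 XOR 1101 = 0000
  pos 8: 1000 XOR 1101 = 0101
  pos 9: 1010 XOR 1101 = 0111
  pos 10: 1110 XOR 1101 = 0011
Remainder (last 3 bits) = 011. This is the CRC / FCS.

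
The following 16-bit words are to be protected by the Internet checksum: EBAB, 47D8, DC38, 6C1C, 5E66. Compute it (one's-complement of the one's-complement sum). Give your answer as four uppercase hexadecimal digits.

25C0

One's-complement addition (fold any carry out of bit 15 back into bit 0):
  0xEBAB + 0x47D8 = 0x13383 → wrap carry → 0x3384
  0x3384 + 0xDC38 = 0x10FBC → wrap carry → 0x0FBD
  0x0FBD + 0x6C1C = 0x07BD9
  0x7BD9 + 0x5E66 = 0x0DA3F
One's-complement sum = 0xDA3F.
Checksum = ~0xDA3F & 0xFFFF = 0x25C0.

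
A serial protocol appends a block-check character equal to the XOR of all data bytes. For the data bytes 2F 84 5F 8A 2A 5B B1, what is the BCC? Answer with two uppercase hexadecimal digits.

XOR the bytes together:
  start with 0x2F
  0x2F ⊕ 0x84 = 0xAB
  0xAB ⊕ 0x5F = 0xF4
  0xF4 ⊕ 0x8A = 0x7E
  0x7E ⊕ 0x2A = 0x54
  0x54 ⊕ 0x5B = 0x0F
  0x0F ⊕ 0xB1 = 0xBE

BE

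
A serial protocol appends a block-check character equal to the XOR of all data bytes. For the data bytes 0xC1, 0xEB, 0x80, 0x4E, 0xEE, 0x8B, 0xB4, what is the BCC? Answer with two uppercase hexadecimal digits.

35

XOR the bytes together:
  start with 0xC1
  0xC1 ⊕ 0xEB = 0x2A
  0x2A ⊕ 0x80 = 0xAA
  0xAA ⊕ 0x4E = 0xE4
  0xE4 ⊕ 0xEE = 0x0A
  0x0A ⊕ 0x8B = 0x81
  0x81 ⊕ 0xB4 = 0x35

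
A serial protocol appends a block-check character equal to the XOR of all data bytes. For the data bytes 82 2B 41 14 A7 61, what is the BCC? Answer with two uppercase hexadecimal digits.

3A

XOR the bytes together:
  start with 0x82
  0x82 ⊕ 0x2B = 0xA9
  0xA9 ⊕ 0x41 = 0xE8
  0xE8 ⊕ 0x14 = 0xFC
  0xFC ⊕ 0xA7 = 0x5B
  0x5B ⊕ 0x61 = 0x3A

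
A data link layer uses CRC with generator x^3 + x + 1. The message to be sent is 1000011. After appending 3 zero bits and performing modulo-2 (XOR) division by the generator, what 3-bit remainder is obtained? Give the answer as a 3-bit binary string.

001

Append 3 zeros: 1000011000. Divide by 1011 (XOR where the leading bit is 1):
  pos 0: 1000 XOR 1011 = 0011
  pos 2: 1101 XOR 1011 = 0110
  pos 3: 1101 XOR 1011 = 0110
  pos 4: 1100 XOR 1011 = 0111
  pos 5: 1110 XOR 1011 = 0101
  pos 6: 1010 XOR 1011 = 0001
Remainder (last 3 bits) = 001. This is the CRC / FCS.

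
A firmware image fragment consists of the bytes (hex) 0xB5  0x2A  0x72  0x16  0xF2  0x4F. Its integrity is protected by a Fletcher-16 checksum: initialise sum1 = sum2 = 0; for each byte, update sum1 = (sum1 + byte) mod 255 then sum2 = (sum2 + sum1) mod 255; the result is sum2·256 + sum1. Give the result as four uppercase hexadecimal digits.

56AA

Running sums (mod 255):
  after byte 0 (0xB5): sum1=181, sum2=181
  after byte 1 (0x2A): sum1=223, sum2=149
  after byte 2 (0x72): sum1=82, sum2=231
  after byte 3 (0x16): sum1=104, sum2=80
  after byte 4 (0xF2): sum1=91, sum2=171
  after byte 5 (0x4F): sum1=170, sum2=86
Checksum = sum2·256 + sum1 = 86·256 + 170 = 22186 = 0x56AA.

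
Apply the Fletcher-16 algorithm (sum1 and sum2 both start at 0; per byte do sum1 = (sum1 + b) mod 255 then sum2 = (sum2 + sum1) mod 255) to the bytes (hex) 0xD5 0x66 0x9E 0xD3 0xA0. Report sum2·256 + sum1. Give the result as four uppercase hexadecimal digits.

Running sums (mod 255):
  after byte 0 (0xD5): sum1=213, sum2=213
  after byte 1 (0x66): sum1=60, sum2=18
  after byte 2 (0x9E): sum1=218, sum2=236
  after byte 3 (0xD3): sum1=174, sum2=155
  after byte 4 (0xA0): sum1=79, sum2=234
Checksum = sum2·256 + sum1 = 234·256 + 79 = 59983 = 0xEA4F.

EA4F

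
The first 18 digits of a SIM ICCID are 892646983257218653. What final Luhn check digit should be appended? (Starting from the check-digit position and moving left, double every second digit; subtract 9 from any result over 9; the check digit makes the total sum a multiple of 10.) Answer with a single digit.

Partial digits right→left: 3 5 6 8 1 2 7 5 2 3 8 9 6 4 6 2 9 8
Double every second digit counting from the check-digit position (so the 1st, 3rd, 5th, ... of the partial from the right).
  doubled (with −9 where >9): 6 3 2 5 4 7 3 3 9 → sum 42
  kept as-is: 5 8 2 5 3 9 4 2 8 → sum 46
Total = 42 + 46 = 88.
Check digit = (10 − (88 mod 10)) mod 10 = 2.

2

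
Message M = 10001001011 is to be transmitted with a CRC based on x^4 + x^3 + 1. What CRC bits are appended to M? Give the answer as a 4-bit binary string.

0011

Append 4 zeros: 100010010110000. Divide by 11001 (XOR where the leading bit is 1):
  pos 0: 10001 XOR 11001 = 01000
  pos 1: 10000 XOR 11001 = 01001
  pos 2: 10010 XOR 11001 = 01011
  pos 3: 10111 XOR 11001 = 01110
  pos 4: 11100 XOR 11001 = 00101
  pos 6: 10111 XOR 11001 = 01110
  pos 7: 11100 XOR 11001 = 00101
  pos 9: 10100 XOR 11001 = 01101
  pos 10: 11010 XOR 11001 = 00011
Remainder (last 4 bits) = 0011. This is the CRC / FCS.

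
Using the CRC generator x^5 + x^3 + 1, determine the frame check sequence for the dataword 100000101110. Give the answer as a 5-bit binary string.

Append 5 zeros: 10000010111000000. Divide by 101001 (XOR where the leading bit is 1):
  pos 0: 100000 XOR 101001 = 001001
  pos 2: 100110 XOR 101001 = 001111
  pos 4: 111111 XOR 101001 = 010110
  pos 5: 101101 XOR 101001 = 000100
  pos 8: 100000 XOR 101001 = 001001
  pos 10: 100100 XOR 101001 = 001101
Remainder (last 5 bits) = 11010. This is the CRC / FCS.

11010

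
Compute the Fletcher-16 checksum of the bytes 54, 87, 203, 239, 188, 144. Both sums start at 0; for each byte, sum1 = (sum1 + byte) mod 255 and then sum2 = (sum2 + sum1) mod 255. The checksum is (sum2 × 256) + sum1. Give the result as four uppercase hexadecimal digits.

0396

Running sums (mod 255):
  after byte 0 (54): sum1=54, sum2=54
  after byte 1 (87): sum1=141, sum2=195
  after byte 2 (203): sum1=89, sum2=29
  after byte 3 (239): sum1=73, sum2=102
  after byte 4 (188): sum1=6, sum2=108
  after byte 5 (144): sum1=150, sum2=3
Checksum = sum2·256 + sum1 = 3·256 + 150 = 918 = 0x0396.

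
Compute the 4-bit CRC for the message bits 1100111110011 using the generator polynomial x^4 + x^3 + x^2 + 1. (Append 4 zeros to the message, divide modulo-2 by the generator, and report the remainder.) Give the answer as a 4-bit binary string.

Append 4 zeros: 11001111100110000. Divide by 11101 (XOR where the leading bit is 1):
  pos 0: 11001 XOR 11101 = 00100
  pos 2: 10011 XOR 11101 = 01110
  pos 3: 11101 XOR 11101 = 00000
  pos 8: 10011 XOR 11101 = 01110
  pos 9: 11100 XOR 11101 = 00001
Remainder (last 4 bits) = 1000. This is the CRC / FCS.

1000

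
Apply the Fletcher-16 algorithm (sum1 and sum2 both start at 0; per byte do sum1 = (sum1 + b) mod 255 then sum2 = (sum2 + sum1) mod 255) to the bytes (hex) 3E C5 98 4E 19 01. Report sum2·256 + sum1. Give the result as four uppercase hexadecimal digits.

D205

Running sums (mod 255):
  after byte 0 (3E): sum1=62, sum2=62
  after byte 1 (C5): sum1=4, sum2=66
  after byte 2 (98): sum1=156, sum2=222
  after byte 3 (4E): sum1=234, sum2=201
  after byte 4 (19): sum1=4, sum2=205
  after byte 5 (01): sum1=5, sum2=210
Checksum = sum2·256 + sum1 = 210·256 + 5 = 53765 = 0xD205.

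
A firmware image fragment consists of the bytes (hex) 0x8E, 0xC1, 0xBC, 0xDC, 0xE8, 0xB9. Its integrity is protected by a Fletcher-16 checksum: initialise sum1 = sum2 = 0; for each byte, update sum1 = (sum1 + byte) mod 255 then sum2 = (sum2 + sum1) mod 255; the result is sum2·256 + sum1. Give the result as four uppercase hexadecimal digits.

358C

Running sums (mod 255):
  after byte 0 (0x8E): sum1=142, sum2=142
  after byte 1 (0xC1): sum1=80, sum2=222
  after byte 2 (0xBC): sum1=13, sum2=235
  after byte 3 (0xDC): sum1=233, sum2=213
  after byte 4 (0xE8): sum1=210, sum2=168
  after byte 5 (0xB9): sum1=140, sum2=53
Checksum = sum2·256 + sum1 = 53·256 + 140 = 13708 = 0x358C.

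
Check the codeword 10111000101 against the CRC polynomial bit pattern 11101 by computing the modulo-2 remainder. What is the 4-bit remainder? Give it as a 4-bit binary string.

Modulo-2 division of 10111000101 by 11101:
  pos 0: 10111 XOR 11101 = 01010
  pos 1: 10100 XOR 11101 = 01001
  pos 2: 10010 XOR 11101 = 01111
  pos 3: 11110 XOR 11101 = 00011
  pos 6: 11101 XOR 11101 = 00000
Remainder = 0000 (zero — the frame passes the CRC check).

0000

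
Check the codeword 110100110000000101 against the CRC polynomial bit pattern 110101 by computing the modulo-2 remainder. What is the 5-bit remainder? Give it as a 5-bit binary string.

Modulo-2 division of 110100110000000101 by 110101:
  pos 0: 110100 XOR 110101 = 000001
  pos 5: 111000 XOR 110101 = 001101
  pos 7: 110100 XOR 110101 = 000001
  pos 12: 100101 XOR 110101 = 010000
Remainder = 10000 (nonzero — an error is detected).

10000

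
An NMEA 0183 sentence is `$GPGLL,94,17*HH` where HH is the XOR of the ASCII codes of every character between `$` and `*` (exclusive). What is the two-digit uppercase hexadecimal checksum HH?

XOR the ASCII codes of the payload characters:
  'G' = 0x47 → acc = 0x47
  'P' = 0x50 → acc = 0x17
  'G' = 0x47 → acc = 0x50
  'L' = 0x4C → acc = 0x1C
  'L' = 0x4C → acc = 0x50
  ',' = 0x2C → acc = 0x7C
  '9' = 0x39 → acc = 0x45
  '4' = 0x34 → acc = 0x71
  ',' = 0x2C → acc = 0x5D
  '1' = 0x31 → acc = 0x6C
  '7' = 0x37 → acc = 0x5B
Checksum = 0x5B.

5B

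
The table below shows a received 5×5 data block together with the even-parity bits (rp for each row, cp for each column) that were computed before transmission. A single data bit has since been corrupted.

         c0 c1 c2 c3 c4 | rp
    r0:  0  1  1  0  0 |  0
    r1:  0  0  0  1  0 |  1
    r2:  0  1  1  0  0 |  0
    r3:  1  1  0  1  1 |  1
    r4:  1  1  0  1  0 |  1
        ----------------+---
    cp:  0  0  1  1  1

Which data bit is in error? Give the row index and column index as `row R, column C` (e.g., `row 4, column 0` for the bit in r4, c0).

Recompute each row's even parity and compare to rp:
  r0: data parity 0, sent rp 0 → ok
  r1: data parity 1, sent rp 1 → ok
  r2: data parity 0, sent rp 0 → ok
  r3: data parity 0, sent rp 1 → mismatch
  r4: data parity 1, sent rp 1 → ok
Recompute each column's even parity and compare to cp:
  c0: data parity 0, sent cp 0 → ok
  c1: data parity 0, sent cp 0 → ok
  c2: data parity 0, sent cp 1 → mismatch
  c3: data parity 1, sent cp 1 → ok
  c4: data parity 1, sent cp 1 → ok
Exactly one row (r3) and one column (c2) fail → the flipped bit is at their intersection.

row 3, column 2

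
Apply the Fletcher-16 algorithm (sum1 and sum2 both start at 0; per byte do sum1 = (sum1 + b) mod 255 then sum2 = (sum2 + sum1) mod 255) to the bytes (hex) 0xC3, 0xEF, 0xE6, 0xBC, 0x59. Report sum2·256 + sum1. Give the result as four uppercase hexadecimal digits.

1AB0

Running sums (mod 255):
  after byte 0 (0xC3): sum1=195, sum2=195
  after byte 1 (0xEF): sum1=179, sum2=119
  after byte 2 (0xE6): sum1=154, sum2=18
  after byte 3 (0xBC): sum1=87, sum2=105
  after byte 4 (0x59): sum1=176, sum2=26
Checksum = sum2·256 + sum1 = 26·256 + 176 = 6832 = 0x1AB0.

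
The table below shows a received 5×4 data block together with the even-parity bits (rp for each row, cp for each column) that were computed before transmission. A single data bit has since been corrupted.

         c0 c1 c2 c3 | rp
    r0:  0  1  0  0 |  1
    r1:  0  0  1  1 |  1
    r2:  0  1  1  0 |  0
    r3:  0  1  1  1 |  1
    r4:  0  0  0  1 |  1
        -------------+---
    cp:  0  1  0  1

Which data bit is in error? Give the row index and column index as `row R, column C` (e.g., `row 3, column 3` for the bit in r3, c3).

row 1, column 2

Recompute each row's even parity and compare to rp:
  r0: data parity 1, sent rp 1 → ok
  r1: data parity 0, sent rp 1 → mismatch
  r2: data parity 0, sent rp 0 → ok
  r3: data parity 1, sent rp 1 → ok
  r4: data parity 1, sent rp 1 → ok
Recompute each column's even parity and compare to cp:
  c0: data parity 0, sent cp 0 → ok
  c1: data parity 1, sent cp 1 → ok
  c2: data parity 1, sent cp 0 → mismatch
  c3: data parity 1, sent cp 1 → ok
Exactly one row (r1) and one column (c2) fail → the flipped bit is at their intersection.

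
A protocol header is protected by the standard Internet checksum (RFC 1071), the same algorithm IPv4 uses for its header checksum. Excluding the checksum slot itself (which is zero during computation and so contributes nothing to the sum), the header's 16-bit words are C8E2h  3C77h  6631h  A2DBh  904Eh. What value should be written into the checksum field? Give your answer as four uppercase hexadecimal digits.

614A

One's-complement addition (fold any carry out of bit 15 back into bit 0):
  0xC8E2 + 0x3C77 = 0x10559 → wrap carry → 0x055A
  0x055A + 0x6631 = 0x06B8B
  0x6B8B + 0xA2DB = 0x10E66 → wrap carry → 0x0E67
  0x0E67 + 0x904E = 0x09EB5
One's-complement sum = 0x9EB5.
Checksum = ~0x9EB5 & 0xFFFF = 0x614A.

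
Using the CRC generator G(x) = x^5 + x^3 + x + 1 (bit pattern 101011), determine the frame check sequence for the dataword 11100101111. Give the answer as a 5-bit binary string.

Append 5 zeros: 1110010111100000. Divide by 101011 (XOR where the leading bit is 1):
  pos 0: 111001 XOR 101011 = 010010
  pos 1: 100100 XOR 101011 = 001111
  pos 3: 111111 XOR 101011 = 010100
  pos 4: 101001 XOR 101011 = 000010
  pos 8: 101000 XOR 101011 = 000011
Remainder (last 5 bits) = 01100. This is the CRC / FCS.

01100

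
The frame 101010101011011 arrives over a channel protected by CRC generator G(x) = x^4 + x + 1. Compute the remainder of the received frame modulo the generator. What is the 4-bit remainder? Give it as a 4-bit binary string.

Modulo-2 division of 101010101011011 by 10011:
  pos 0: 10101 XOR 10011 = 00110
  pos 2: 11001 XOR 10011 = 01010
  pos 3: 10100 XOR 10011 = 00111
  pos 5: 11110 XOR 10011 = 01101
  pos 6: 11011 XOR 10011 = 01000
  pos 7: 10001 XOR 10011 = 00010
  pos 10: 10011 XOR 10011 = 00000
Remainder = 0000 (zero — the frame passes the CRC check).

0000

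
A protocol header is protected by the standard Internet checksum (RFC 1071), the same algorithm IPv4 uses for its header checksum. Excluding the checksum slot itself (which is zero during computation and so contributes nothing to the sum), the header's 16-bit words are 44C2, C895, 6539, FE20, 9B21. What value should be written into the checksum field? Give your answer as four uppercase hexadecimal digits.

One's-complement addition (fold any carry out of bit 15 back into bit 0):
  0x44C2 + 0xC895 = 0x10D57 → wrap carry → 0x0D58
  0x0D58 + 0x6539 = 0x07291
  0x7291 + 0xFE20 = 0x170B1 → wrap carry → 0x70B2
  0x70B2 + 0x9B21 = 0x10BD3 → wrap carry → 0x0BD4
One's-complement sum = 0x0BD4.
Checksum = ~0x0BD4 & 0xFFFF = 0xF42B.

F42B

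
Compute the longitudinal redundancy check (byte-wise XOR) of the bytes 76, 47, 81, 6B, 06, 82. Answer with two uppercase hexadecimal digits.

XOR the bytes together:
  start with 0x76
  0x76 ⊕ 0x47 = 0x31
  0x31 ⊕ 0x81 = 0xB0
  0xB0 ⊕ 0x6B = 0xDB
  0xDB ⊕ 0x06 = 0xDD
  0xDD ⊕ 0x82 = 0x5F

5F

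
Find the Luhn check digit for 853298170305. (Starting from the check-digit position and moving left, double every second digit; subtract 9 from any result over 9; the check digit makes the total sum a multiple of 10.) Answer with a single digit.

5

Partial digits right→left: 5 0 3 0 7 1 8 9 2 3 5 8
Double every second digit counting from the check-digit position (so the 1st, 3rd, 5th, ... of the partial from the right).
  doubled (with −9 where >9): 1 6 5 7 4 1 → sum 24
  kept as-is: 0 0 1 9 3 8 → sum 21
Total = 24 + 21 = 45.
Check digit = (10 − (45 mod 10)) mod 10 = 5.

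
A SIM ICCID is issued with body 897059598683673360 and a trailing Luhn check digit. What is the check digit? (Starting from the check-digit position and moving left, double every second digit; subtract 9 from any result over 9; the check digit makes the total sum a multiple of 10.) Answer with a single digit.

Partial digits right→left: 0 6 3 3 7 6 3 8 6 8 9 5 9 5 0 7 9 8
Double every second digit counting from the check-digit position (so the 1st, 3rd, 5th, ... of the partial from the right).
  doubled (with −9 where >9): 0 6 5 6 3 9 9 0 9 → sum 47
  kept as-is: 6 3 6 8 8 5 5 7 8 → sum 56
Total = 47 + 56 = 103.
Check digit = (10 − (103 mod 10)) mod 10 = 7.

7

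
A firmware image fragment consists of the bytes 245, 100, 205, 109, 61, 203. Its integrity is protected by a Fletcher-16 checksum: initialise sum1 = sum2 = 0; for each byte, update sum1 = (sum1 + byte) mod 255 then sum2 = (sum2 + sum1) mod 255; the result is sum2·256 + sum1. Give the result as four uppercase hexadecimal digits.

Running sums (mod 255):
  after byte 0 (245): sum1=245, sum2=245
  after byte 1 (100): sum1=90, sum2=80
  after byte 2 (205): sum1=40, sum2=120
  after byte 3 (109): sum1=149, sum2=14
  after byte 4 (61): sum1=210, sum2=224
  after byte 5 (203): sum1=158, sum2=127
Checksum = sum2·256 + sum1 = 127·256 + 158 = 32670 = 0x7F9E.

7F9E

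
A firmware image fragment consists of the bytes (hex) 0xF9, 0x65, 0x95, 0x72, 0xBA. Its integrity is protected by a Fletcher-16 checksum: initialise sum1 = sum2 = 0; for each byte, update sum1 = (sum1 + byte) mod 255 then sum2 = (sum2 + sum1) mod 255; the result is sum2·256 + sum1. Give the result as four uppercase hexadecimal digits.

D722

Running sums (mod 255):
  after byte 0 (0xF9): sum1=249, sum2=249
  after byte 1 (0x65): sum1=95, sum2=89
  after byte 2 (0x95): sum1=244, sum2=78
  after byte 3 (0x72): sum1=103, sum2=181
  after byte 4 (0xBA): sum1=34, sum2=215
Checksum = sum2·256 + sum1 = 215·256 + 34 = 55074 = 0xD722.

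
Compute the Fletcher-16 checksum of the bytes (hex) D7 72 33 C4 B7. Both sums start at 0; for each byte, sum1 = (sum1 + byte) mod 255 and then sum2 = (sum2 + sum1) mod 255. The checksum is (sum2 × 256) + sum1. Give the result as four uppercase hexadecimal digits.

Running sums (mod 255):
  after byte 0 (D7): sum1=215, sum2=215
  after byte 1 (72): sum1=74, sum2=34
  after byte 2 (33): sum1=125, sum2=159
  after byte 3 (C4): sum1=66, sum2=225
  after byte 4 (B7): sum1=249, sum2=219
Checksum = sum2·256 + sum1 = 219·256 + 249 = 56313 = 0xDBF9.

DBF9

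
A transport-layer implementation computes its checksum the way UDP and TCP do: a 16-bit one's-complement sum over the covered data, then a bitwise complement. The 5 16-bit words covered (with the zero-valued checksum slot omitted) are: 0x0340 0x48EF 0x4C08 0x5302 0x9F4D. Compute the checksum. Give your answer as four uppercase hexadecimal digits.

7578

One's-complement addition (fold any carry out of bit 15 back into bit 0):
  0x0340 + 0x48EF = 0x04C2F
  0x4C2F + 0x4C08 = 0x09837
  0x9837 + 0x5302 = 0x0EB39
  0xEB39 + 0x9F4D = 0x18A86 → wrap carry → 0x8A87
One's-complement sum = 0x8A87.
Checksum = ~0x8A87 & 0xFFFF = 0x7578.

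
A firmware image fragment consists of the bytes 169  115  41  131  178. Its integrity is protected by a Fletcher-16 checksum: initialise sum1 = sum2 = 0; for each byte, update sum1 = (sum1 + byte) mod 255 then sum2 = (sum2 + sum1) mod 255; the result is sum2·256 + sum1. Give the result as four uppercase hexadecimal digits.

Running sums (mod 255):
  after byte 0 (169): sum1=169, sum2=169
  after byte 1 (115): sum1=29, sum2=198
  after byte 2 (41): sum1=70, sum2=13
  after byte 3 (131): sum1=201, sum2=214
  after byte 4 (178): sum1=124, sum2=83
Checksum = sum2·256 + sum1 = 83·256 + 124 = 21372 = 0x537C.

537C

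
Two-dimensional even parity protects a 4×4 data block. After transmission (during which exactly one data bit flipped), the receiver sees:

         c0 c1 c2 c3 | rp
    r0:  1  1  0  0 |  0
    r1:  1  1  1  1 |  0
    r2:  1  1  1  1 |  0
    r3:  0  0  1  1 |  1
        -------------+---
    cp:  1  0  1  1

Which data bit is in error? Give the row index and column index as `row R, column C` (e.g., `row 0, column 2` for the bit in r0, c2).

row 3, column 1

Recompute each row's even parity and compare to rp:
  r0: data parity 0, sent rp 0 → ok
  r1: data parity 0, sent rp 0 → ok
  r2: data parity 0, sent rp 0 → ok
  r3: data parity 0, sent rp 1 → mismatch
Recompute each column's even parity and compare to cp:
  c0: data parity 1, sent cp 1 → ok
  c1: data parity 1, sent cp 0 → mismatch
  c2: data parity 1, sent cp 1 → ok
  c3: data parity 1, sent cp 1 → ok
Exactly one row (r3) and one column (c1) fail → the flipped bit is at their intersection.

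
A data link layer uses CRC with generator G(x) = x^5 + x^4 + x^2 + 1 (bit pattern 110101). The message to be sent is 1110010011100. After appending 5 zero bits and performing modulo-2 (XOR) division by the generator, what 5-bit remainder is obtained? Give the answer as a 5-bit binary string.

Append 5 zeros: 111001001110000000. Divide by 110101 (XOR where the leading bit is 1):
  pos 0: 111001 XOR 110101 = 001100
  pos 2: 110000 XOR 110101 = 000101
  pos 5: 101111 XOR 110101 = 011010
  pos 6: 110100 XOR 110101 = 000001
  pos 11: 100000 XOR 110101 = 010101
  pos 12: 101010 XOR 110101 = 011111
Remainder (last 5 bits) = 11111. This is the CRC / FCS.

11111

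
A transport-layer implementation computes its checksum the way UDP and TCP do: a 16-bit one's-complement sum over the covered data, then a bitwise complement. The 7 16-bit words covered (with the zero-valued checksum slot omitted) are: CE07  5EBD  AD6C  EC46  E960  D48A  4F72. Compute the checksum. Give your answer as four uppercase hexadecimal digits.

2C29

One's-complement addition (fold any carry out of bit 15 back into bit 0):
  0xCE07 + 0x5EBD = 0x12CC4 → wrap carry → 0x2CC5
  0x2CC5 + 0xAD6C = 0x0DA31
  0xDA31 + 0xEC46 = 0x1C677 → wrap carry → 0xC678
  0xC678 + 0xE960 = 0x1AFD8 → wrap carry → 0xAFD9
  0xAFD9 + 0xD48A = 0x18463 → wrap carry → 0x8464
  0x8464 + 0x4F72 = 0x0D3D6
One's-complement sum = 0xD3D6.
Checksum = ~0xD3D6 & 0xFFFF = 0x2C29.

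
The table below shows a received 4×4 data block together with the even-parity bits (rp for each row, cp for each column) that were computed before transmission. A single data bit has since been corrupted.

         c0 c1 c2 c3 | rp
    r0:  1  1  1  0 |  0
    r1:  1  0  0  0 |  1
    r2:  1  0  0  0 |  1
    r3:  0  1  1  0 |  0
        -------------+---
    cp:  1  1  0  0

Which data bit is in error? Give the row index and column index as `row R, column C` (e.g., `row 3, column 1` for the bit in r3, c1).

Recompute each row's even parity and compare to rp:
  r0: data parity 1, sent rp 0 → mismatch
  r1: data parity 1, sent rp 1 → ok
  r2: data parity 1, sent rp 1 → ok
  r3: data parity 0, sent rp 0 → ok
Recompute each column's even parity and compare to cp:
  c0: data parity 1, sent cp 1 → ok
  c1: data parity 0, sent cp 1 → mismatch
  c2: data parity 0, sent cp 0 → ok
  c3: data parity 0, sent cp 0 → ok
Exactly one row (r0) and one column (c1) fail → the flipped bit is at their intersection.

row 0, column 1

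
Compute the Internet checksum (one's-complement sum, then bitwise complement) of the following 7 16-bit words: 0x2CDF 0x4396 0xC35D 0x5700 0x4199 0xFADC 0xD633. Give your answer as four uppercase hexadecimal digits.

One's-complement addition (fold any carry out of bit 15 back into bit 0):
  0x2CDF + 0x4396 = 0x07075
  0x7075 + 0xC35D = 0x133D2 → wrap carry → 0x33D3
  0x33D3 + 0x5700 = 0x08AD3
  0x8AD3 + 0x4199 = 0x0CC6C
  0xCC6C + 0xFADC = 0x1C748 → wrap carry → 0xC749
  0xC749 + 0xD633 = 0x19D7C → wrap carry → 0x9D7D
One's-complement sum = 0x9D7D.
Checksum = ~0x9D7D & 0xFFFF = 0x6282.

6282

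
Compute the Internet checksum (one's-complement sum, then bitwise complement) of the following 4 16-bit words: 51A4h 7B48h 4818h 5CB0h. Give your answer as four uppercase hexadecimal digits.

One's-complement addition (fold any carry out of bit 15 back into bit 0):
  0x51A4 + 0x7B48 = 0x0CCEC
  0xCCEC + 0x4818 = 0x11504 → wrap carry → 0x1505
  0x1505 + 0x5CB0 = 0x071B5
One's-complement sum = 0x71B5.
Checksum = ~0x71B5 & 0xFFFF = 0x8E4A.

8E4A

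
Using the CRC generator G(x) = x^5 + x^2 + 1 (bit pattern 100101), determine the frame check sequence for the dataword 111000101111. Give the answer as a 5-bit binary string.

11110

Append 5 zeros: 11100010111100000. Divide by 100101 (XOR where the leading bit is 1):
  pos 0: 111000 XOR 100101 = 011101
  pos 1: 111011 XOR 100101 = 011110
  pos 2: 111100 XOR 100101 = 011001
  pos 3: 110011 XOR 100101 = 010110
  pos 4: 101101 XOR 100101 = 001000
  pos 6: 100011 XOR 100101 = 000110
  pos 9: 110000 XOR 100101 = 010101
  pos 10: 101010 XOR 100101 = 001111
Remainder (last 5 bits) = 11110. This is the CRC / FCS.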